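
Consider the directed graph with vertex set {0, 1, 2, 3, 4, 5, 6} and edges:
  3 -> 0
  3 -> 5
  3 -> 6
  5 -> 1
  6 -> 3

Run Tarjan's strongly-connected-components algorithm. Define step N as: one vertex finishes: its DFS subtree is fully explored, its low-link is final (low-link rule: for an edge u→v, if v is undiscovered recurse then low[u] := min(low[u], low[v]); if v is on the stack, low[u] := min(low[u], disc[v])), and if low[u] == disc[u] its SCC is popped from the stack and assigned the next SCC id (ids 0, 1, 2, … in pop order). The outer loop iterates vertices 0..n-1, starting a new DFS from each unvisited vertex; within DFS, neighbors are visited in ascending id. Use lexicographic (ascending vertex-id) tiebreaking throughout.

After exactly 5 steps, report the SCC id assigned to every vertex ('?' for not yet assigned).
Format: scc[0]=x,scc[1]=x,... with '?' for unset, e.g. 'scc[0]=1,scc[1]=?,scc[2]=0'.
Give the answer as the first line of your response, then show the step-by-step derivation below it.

scc[0]=0,scc[1]=1,scc[2]=2,scc[3]=?,scc[4]=?,scc[5]=3,scc[6]=?

step 1: low=(low[0]=0,low[1]=?,low[2]=?,low[3]=?,low[4]=?,low[5]=?,low[6]=?); scc=(scc[0]=0,scc[1]=?,scc[2]=?,scc[3]=?,scc[4]=?,scc[5]=?,scc[6]=?)
step 2: low=(low[0]=0,low[1]=1,low[2]=?,low[3]=?,low[4]=?,low[5]=?,low[6]=?); scc=(scc[0]=0,scc[1]=1,scc[2]=?,scc[3]=?,scc[4]=?,scc[5]=?,scc[6]=?)
step 3: low=(low[0]=0,low[1]=1,low[2]=2,low[3]=?,low[4]=?,low[5]=?,low[6]=?); scc=(scc[0]=0,scc[1]=1,scc[2]=2,scc[3]=?,scc[4]=?,scc[5]=?,scc[6]=?)
step 4: low=(low[0]=0,low[1]=1,low[2]=2,low[3]=3,low[4]=?,low[5]=4,low[6]=?); scc=(scc[0]=0,scc[1]=1,scc[2]=2,scc[3]=?,scc[4]=?,scc[5]=3,scc[6]=?)
step 5: low=(low[0]=0,low[1]=1,low[2]=2,low[3]=3,low[4]=?,low[5]=4,low[6]=3); scc=(scc[0]=0,scc[1]=1,scc[2]=2,scc[3]=?,scc[4]=?,scc[5]=3,scc[6]=?)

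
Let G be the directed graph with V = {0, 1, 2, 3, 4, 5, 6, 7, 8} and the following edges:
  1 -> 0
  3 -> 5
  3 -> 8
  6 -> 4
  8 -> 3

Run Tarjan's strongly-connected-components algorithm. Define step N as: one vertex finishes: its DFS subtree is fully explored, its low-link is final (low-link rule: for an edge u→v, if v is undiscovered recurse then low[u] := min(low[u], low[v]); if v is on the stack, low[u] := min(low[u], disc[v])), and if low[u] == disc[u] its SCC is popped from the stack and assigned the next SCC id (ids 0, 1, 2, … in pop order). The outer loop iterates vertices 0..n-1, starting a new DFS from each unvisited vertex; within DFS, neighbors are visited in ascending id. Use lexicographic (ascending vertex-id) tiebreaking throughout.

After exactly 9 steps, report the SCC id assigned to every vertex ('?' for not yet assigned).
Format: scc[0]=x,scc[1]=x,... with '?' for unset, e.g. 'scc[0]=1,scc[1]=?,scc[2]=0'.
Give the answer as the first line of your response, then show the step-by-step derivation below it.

scc[0]=0,scc[1]=1,scc[2]=2,scc[3]=4,scc[4]=5,scc[5]=3,scc[6]=6,scc[7]=7,scc[8]=4

step 1: low=(low[0]=0,low[1]=?,low[2]=?,low[3]=?,low[4]=?,low[5]=?,low[6]=?,low[7]=?,low[8]=?); scc=(scc[0]=0,scc[1]=?,scc[2]=?,scc[3]=?,scc[4]=?,scc[5]=?,scc[6]=?,scc[7]=?,scc[8]=?)
step 2: low=(low[0]=0,low[1]=1,low[2]=?,low[3]=?,low[4]=?,low[5]=?,low[6]=?,low[7]=?,low[8]=?); scc=(scc[0]=0,scc[1]=1,scc[2]=?,scc[3]=?,scc[4]=?,scc[5]=?,scc[6]=?,scc[7]=?,scc[8]=?)
step 3: low=(low[0]=0,low[1]=1,low[2]=2,low[3]=?,low[4]=?,low[5]=?,low[6]=?,low[7]=?,low[8]=?); scc=(scc[0]=0,scc[1]=1,scc[2]=2,scc[3]=?,scc[4]=?,scc[5]=?,scc[6]=?,scc[7]=?,scc[8]=?)
step 4: low=(low[0]=0,low[1]=1,low[2]=2,low[3]=3,low[4]=?,low[5]=4,low[6]=?,low[7]=?,low[8]=?); scc=(scc[0]=0,scc[1]=1,scc[2]=2,scc[3]=?,scc[4]=?,scc[5]=3,scc[6]=?,scc[7]=?,scc[8]=?)
step 5: low=(low[0]=0,low[1]=1,low[2]=2,low[3]=3,low[4]=?,low[5]=4,low[6]=?,low[7]=?,low[8]=3); scc=(scc[0]=0,scc[1]=1,scc[2]=2,scc[3]=?,scc[4]=?,scc[5]=3,scc[6]=?,scc[7]=?,scc[8]=?)
step 6: low=(low[0]=0,low[1]=1,low[2]=2,low[3]=3,low[4]=?,low[5]=4,low[6]=?,low[7]=?,low[8]=3); scc=(scc[0]=0,scc[1]=1,scc[2]=2,scc[3]=4,scc[4]=?,scc[5]=3,scc[6]=?,scc[7]=?,scc[8]=4)
step 7: low=(low[0]=0,low[1]=1,low[2]=2,low[3]=3,low[4]=6,low[5]=4,low[6]=?,low[7]=?,low[8]=3); scc=(scc[0]=0,scc[1]=1,scc[2]=2,scc[3]=4,scc[4]=5,scc[5]=3,scc[6]=?,scc[7]=?,scc[8]=4)
step 8: low=(low[0]=0,low[1]=1,low[2]=2,low[3]=3,low[4]=6,low[5]=4,low[6]=7,low[7]=?,low[8]=3); scc=(scc[0]=0,scc[1]=1,scc[2]=2,scc[3]=4,scc[4]=5,scc[5]=3,scc[6]=6,scc[7]=?,scc[8]=4)
step 9: low=(low[0]=0,low[1]=1,low[2]=2,low[3]=3,low[4]=6,low[5]=4,low[6]=7,low[7]=8,low[8]=3); scc=(scc[0]=0,scc[1]=1,scc[2]=2,scc[3]=4,scc[4]=5,scc[5]=3,scc[6]=6,scc[7]=7,scc[8]=4)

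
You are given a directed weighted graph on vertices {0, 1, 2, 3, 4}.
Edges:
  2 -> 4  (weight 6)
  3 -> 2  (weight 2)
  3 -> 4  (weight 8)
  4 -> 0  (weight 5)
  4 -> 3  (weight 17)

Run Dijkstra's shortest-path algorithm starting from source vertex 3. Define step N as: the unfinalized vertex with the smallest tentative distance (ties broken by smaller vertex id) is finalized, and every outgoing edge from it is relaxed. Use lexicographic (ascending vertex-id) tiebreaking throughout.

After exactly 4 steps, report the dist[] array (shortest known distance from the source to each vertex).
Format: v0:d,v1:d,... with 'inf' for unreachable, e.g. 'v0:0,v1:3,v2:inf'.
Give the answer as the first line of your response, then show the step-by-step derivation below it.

v0:13,v1:inf,v2:2,v3:0,v4:8

step 1: dist = v0:inf,v1:inf,v2:2,v3:0,v4:8
step 2: dist = v0:inf,v1:inf,v2:2,v3:0,v4:8
step 3: dist = v0:13,v1:inf,v2:2,v3:0,v4:8
step 4: dist = v0:13,v1:inf,v2:2,v3:0,v4:8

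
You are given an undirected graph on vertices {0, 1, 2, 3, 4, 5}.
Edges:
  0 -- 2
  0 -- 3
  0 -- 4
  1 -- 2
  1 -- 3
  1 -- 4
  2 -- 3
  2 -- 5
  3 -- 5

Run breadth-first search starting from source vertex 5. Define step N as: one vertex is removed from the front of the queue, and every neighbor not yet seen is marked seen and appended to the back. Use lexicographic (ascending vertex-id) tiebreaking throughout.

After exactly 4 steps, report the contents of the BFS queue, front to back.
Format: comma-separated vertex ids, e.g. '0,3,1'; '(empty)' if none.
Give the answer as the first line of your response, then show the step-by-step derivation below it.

1,4

step 1: dequeue 5; queue=[2,3]; order=5
step 2: dequeue 2; queue=[3,0,1]; order=5,2
step 3: dequeue 3; queue=[0,1]; order=5,2,3
step 4: dequeue 0; queue=[1,4]; order=5,2,3,0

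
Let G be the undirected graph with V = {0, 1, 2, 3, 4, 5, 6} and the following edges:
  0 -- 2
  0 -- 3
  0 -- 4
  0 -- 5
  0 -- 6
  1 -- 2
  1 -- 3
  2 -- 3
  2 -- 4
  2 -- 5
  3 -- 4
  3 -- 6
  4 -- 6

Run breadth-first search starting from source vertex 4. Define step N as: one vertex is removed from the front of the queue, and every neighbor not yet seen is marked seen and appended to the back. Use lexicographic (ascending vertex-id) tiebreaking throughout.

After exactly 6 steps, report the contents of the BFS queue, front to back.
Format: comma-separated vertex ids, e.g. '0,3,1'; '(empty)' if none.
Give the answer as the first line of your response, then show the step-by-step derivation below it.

1

step 1: dequeue 4; queue=[0,2,3,6]; order=4
step 2: dequeue 0; queue=[2,3,6,5]; order=4,0
step 3: dequeue 2; queue=[3,6,5,1]; order=4,0,2
step 4: dequeue 3; queue=[6,5,1]; order=4,0,2,3
step 5: dequeue 6; queue=[5,1]; order=4,0,2,3,6
step 6: dequeue 5; queue=[1]; order=4,0,2,3,6,5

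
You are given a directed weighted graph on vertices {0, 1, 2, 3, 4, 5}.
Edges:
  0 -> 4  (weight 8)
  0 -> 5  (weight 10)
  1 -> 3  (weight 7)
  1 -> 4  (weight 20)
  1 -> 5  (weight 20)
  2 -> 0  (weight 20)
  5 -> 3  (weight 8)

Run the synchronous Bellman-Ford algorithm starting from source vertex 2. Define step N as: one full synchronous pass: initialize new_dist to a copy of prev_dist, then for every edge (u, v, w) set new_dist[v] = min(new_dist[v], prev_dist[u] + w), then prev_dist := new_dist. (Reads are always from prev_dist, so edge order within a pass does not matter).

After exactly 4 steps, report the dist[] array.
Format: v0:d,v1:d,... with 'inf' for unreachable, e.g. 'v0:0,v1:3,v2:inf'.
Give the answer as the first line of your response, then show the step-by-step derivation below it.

v0:20,v1:inf,v2:0,v3:38,v4:28,v5:30

step 1: dist = v0:20,v1:inf,v2:0,v3:inf,v4:inf,v5:inf
step 2: dist = v0:20,v1:inf,v2:0,v3:inf,v4:28,v5:30
step 3: dist = v0:20,v1:inf,v2:0,v3:38,v4:28,v5:30
step 4: dist = v0:20,v1:inf,v2:0,v3:38,v4:28,v5:30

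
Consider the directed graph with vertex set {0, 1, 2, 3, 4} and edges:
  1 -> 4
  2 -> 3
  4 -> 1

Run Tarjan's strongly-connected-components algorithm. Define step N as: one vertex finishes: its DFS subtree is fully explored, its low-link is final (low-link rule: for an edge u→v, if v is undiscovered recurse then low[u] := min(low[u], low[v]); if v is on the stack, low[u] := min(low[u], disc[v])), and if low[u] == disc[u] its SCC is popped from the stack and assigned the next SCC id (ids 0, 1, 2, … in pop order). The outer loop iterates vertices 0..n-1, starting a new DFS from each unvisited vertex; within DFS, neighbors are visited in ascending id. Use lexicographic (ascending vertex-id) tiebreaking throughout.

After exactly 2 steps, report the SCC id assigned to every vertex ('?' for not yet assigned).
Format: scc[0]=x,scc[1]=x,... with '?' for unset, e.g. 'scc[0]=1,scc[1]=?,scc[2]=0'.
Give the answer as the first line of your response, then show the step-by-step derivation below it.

scc[0]=0,scc[1]=?,scc[2]=?,scc[3]=?,scc[4]=?

step 1: low=(low[0]=0,low[1]=?,low[2]=?,low[3]=?,low[4]=?); scc=(scc[0]=0,scc[1]=?,scc[2]=?,scc[3]=?,scc[4]=?)
step 2: low=(low[0]=0,low[1]=1,low[2]=?,low[3]=?,low[4]=1); scc=(scc[0]=0,scc[1]=?,scc[2]=?,scc[3]=?,scc[4]=?)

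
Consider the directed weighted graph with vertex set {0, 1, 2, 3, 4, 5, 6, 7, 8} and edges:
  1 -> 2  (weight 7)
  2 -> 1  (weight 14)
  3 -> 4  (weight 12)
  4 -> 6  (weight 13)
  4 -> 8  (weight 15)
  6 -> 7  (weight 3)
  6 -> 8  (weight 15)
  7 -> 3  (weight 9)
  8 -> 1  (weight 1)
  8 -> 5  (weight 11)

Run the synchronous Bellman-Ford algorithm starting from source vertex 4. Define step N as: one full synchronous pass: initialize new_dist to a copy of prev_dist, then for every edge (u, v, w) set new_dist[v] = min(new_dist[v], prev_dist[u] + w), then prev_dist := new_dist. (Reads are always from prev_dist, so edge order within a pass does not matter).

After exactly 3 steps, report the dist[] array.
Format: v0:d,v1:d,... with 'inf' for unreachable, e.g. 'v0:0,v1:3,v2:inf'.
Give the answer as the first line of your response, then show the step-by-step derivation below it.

v0:inf,v1:16,v2:23,v3:25,v4:0,v5:26,v6:13,v7:16,v8:15

step 1: dist = v0:inf,v1:inf,v2:inf,v3:inf,v4:0,v5:inf,v6:13,v7:inf,v8:15
step 2: dist = v0:inf,v1:16,v2:inf,v3:inf,v4:0,v5:26,v6:13,v7:16,v8:15
step 3: dist = v0:inf,v1:16,v2:23,v3:25,v4:0,v5:26,v6:13,v7:16,v8:15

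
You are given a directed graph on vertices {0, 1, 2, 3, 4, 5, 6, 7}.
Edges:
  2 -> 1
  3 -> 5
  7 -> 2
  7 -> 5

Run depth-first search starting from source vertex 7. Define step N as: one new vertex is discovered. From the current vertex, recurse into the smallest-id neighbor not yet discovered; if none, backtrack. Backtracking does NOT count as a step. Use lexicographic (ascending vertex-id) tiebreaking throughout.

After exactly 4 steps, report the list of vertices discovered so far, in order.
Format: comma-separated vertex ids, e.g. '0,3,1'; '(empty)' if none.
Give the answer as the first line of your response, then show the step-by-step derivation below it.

7,2,1,5

step 1: discover 7; path=7; order=7
step 2: discover 2; path=7>2; order=7,2
step 3: discover 1; path=7>2>1; order=7,2,1
step 4: discover 5; path=7>5; order=7,2,1,5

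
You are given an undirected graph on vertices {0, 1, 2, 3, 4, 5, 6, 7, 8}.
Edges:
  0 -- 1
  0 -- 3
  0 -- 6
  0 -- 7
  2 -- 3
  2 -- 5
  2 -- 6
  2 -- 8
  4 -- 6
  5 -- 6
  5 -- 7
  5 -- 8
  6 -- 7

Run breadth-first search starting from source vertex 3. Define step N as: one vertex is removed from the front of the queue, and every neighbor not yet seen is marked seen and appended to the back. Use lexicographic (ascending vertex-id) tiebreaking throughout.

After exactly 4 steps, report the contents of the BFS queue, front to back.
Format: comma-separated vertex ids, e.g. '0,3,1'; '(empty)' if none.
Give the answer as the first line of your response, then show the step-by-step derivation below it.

6,7,5,8

step 1: dequeue 3; queue=[0,2]; order=3
step 2: dequeue 0; queue=[2,1,6,7]; order=3,0
step 3: dequeue 2; queue=[1,6,7,5,8]; order=3,0,2
step 4: dequeue 1; queue=[6,7,5,8]; order=3,0,2,1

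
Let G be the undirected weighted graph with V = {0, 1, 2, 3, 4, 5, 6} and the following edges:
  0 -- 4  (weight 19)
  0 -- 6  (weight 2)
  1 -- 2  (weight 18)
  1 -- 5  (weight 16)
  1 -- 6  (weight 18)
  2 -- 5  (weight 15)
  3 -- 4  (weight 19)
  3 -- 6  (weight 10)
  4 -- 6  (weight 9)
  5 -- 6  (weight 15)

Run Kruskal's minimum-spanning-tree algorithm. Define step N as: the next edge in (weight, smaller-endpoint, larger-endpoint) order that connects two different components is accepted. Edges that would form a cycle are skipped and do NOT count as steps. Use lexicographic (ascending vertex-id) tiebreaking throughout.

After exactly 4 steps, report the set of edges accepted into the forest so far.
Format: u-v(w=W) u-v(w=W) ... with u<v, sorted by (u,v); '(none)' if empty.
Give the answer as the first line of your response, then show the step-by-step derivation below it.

0-6(w=2) 2-5(w=15) 3-6(w=10) 4-6(w=9)

step 1: add edge 0-6 (w=2); MST = {0-6(w=2)}
step 2: add edge 4-6 (w=9); MST = {0-6(w=2) 4-6(w=9)}
step 3: add edge 3-6 (w=10); MST = {0-6(w=2) 3-6(w=10) 4-6(w=9)}
step 4: add edge 2-5 (w=15); MST = {0-6(w=2) 2-5(w=15) 3-6(w=10) 4-6(w=9)}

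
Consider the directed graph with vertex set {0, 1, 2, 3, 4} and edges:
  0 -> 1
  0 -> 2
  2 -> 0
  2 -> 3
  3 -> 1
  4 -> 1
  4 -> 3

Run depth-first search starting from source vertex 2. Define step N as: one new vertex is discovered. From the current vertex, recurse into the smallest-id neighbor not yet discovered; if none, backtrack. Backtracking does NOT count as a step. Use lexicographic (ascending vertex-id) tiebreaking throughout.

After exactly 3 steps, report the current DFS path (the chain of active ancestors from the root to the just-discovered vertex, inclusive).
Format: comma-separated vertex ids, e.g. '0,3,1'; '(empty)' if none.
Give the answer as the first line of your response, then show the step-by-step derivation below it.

2,0,1

step 1: discover 2; path=2; order=2
step 2: discover 0; path=2>0; order=2,0
step 3: discover 1; path=2>0>1; order=2,0,1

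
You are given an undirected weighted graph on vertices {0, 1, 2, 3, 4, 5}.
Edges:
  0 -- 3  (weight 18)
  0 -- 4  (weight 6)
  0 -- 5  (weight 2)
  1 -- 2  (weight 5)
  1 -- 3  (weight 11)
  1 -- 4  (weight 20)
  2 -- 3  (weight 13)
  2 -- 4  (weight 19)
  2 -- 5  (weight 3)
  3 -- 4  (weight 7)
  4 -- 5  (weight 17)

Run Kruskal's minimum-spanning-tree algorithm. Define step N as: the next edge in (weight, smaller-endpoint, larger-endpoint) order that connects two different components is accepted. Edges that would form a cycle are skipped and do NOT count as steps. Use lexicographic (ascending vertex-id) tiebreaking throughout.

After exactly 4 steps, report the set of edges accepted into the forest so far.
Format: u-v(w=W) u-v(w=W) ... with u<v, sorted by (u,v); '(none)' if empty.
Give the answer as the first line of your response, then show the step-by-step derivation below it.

0-4(w=6) 0-5(w=2) 1-2(w=5) 2-5(w=3)

step 1: add edge 0-5 (w=2); MST = {0-5(w=2)}
step 2: add edge 2-5 (w=3); MST = {0-5(w=2) 2-5(w=3)}
step 3: add edge 1-2 (w=5); MST = {0-5(w=2) 1-2(w=5) 2-5(w=3)}
step 4: add edge 0-4 (w=6); MST = {0-4(w=6) 0-5(w=2) 1-2(w=5) 2-5(w=3)}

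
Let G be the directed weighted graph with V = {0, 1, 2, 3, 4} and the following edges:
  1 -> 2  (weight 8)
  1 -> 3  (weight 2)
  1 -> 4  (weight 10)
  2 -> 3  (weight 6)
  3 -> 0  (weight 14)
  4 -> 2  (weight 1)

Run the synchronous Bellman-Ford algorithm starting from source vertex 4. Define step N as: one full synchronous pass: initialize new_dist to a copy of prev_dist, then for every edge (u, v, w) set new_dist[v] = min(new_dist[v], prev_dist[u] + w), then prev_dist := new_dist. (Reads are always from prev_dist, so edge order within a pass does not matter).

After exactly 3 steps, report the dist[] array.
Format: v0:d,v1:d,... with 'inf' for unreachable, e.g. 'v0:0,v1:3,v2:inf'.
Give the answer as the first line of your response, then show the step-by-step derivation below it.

v0:21,v1:inf,v2:1,v3:7,v4:0

step 1: dist = v0:inf,v1:inf,v2:1,v3:inf,v4:0
step 2: dist = v0:inf,v1:inf,v2:1,v3:7,v4:0
step 3: dist = v0:21,v1:inf,v2:1,v3:7,v4:0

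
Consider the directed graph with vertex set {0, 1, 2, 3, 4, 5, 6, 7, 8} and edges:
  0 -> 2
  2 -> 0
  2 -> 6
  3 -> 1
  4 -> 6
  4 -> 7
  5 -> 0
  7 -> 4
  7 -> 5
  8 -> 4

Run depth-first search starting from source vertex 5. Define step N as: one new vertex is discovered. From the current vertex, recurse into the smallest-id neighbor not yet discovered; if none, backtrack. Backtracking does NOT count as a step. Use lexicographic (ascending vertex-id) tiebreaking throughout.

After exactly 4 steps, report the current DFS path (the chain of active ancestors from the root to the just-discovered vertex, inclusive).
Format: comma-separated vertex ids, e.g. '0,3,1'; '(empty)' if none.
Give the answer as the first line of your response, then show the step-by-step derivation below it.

5,0,2,6

step 1: discover 5; path=5; order=5
step 2: discover 0; path=5>0; order=5,0
step 3: discover 2; path=5>0>2; order=5,0,2
step 4: discover 6; path=5>0>2>6; order=5,0,2,6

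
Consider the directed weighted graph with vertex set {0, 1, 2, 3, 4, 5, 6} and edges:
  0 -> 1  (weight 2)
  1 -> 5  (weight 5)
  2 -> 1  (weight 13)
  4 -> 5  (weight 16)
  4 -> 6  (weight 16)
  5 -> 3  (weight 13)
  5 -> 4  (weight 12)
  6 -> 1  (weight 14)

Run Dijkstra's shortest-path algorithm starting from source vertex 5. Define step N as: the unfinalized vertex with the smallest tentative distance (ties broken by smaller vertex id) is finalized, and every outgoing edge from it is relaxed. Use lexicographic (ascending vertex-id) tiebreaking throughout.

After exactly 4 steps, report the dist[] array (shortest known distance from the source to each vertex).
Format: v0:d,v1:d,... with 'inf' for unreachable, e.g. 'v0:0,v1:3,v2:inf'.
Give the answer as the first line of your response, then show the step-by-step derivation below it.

v0:inf,v1:42,v2:inf,v3:13,v4:12,v5:0,v6:28

step 1: dist = v0:inf,v1:inf,v2:inf,v3:13,v4:12,v5:0,v6:inf
step 2: dist = v0:inf,v1:inf,v2:inf,v3:13,v4:12,v5:0,v6:28
step 3: dist = v0:inf,v1:inf,v2:inf,v3:13,v4:12,v5:0,v6:28
step 4: dist = v0:inf,v1:42,v2:inf,v3:13,v4:12,v5:0,v6:28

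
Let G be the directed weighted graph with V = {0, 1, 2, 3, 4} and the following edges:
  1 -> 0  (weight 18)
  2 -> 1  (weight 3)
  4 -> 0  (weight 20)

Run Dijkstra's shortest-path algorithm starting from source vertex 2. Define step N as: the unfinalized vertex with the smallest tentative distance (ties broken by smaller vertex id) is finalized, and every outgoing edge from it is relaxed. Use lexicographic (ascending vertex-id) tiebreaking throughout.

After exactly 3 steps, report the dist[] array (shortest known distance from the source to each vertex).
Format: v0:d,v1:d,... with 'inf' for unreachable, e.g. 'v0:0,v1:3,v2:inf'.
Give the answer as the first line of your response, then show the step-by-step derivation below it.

v0:21,v1:3,v2:0,v3:inf,v4:inf

step 1: dist = v0:inf,v1:3,v2:0,v3:inf,v4:inf
step 2: dist = v0:21,v1:3,v2:0,v3:inf,v4:inf
step 3: dist = v0:21,v1:3,v2:0,v3:inf,v4:inf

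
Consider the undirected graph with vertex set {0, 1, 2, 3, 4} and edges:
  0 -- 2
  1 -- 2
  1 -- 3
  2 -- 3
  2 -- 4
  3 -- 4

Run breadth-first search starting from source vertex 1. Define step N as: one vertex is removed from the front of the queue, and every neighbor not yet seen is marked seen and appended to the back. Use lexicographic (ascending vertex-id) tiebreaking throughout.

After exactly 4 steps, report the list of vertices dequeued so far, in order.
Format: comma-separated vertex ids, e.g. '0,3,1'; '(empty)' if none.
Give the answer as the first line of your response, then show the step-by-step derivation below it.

1,2,3,0

step 1: dequeue 1; queue=[2,3]; order=1
step 2: dequeue 2; queue=[3,0,4]; order=1,2
step 3: dequeue 3; queue=[0,4]; order=1,2,3
step 4: dequeue 0; queue=[4]; order=1,2,3,0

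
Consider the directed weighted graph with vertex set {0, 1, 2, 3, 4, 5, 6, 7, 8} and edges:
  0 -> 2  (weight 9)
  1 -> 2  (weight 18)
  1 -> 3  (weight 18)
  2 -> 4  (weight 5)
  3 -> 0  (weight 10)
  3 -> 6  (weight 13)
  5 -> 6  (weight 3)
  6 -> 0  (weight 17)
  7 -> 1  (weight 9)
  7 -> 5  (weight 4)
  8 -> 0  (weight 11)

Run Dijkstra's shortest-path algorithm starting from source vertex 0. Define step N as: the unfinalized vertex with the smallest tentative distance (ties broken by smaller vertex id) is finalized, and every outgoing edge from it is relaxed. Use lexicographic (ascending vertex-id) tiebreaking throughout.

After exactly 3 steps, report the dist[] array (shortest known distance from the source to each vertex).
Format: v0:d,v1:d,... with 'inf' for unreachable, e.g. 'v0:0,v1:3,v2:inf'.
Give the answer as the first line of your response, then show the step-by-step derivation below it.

v0:0,v1:inf,v2:9,v3:inf,v4:14,v5:inf,v6:inf,v7:inf,v8:inf

step 1: dist = v0:0,v1:inf,v2:9,v3:inf,v4:inf,v5:inf,v6:inf,v7:inf,v8:inf
step 2: dist = v0:0,v1:inf,v2:9,v3:inf,v4:14,v5:inf,v6:inf,v7:inf,v8:inf
step 3: dist = v0:0,v1:inf,v2:9,v3:inf,v4:14,v5:inf,v6:inf,v7:inf,v8:inf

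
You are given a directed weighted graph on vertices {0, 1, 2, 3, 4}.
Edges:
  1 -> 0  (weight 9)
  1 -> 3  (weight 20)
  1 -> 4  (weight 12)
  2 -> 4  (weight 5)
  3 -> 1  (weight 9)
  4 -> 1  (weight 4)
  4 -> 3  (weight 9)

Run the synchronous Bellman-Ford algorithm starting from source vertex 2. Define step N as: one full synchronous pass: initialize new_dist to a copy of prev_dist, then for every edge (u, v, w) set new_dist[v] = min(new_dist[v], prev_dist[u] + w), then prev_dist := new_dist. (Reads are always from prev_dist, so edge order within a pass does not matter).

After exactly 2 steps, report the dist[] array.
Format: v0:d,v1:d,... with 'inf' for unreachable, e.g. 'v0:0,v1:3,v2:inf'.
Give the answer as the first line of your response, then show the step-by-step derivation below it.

v0:inf,v1:9,v2:0,v3:14,v4:5

step 1: dist = v0:inf,v1:inf,v2:0,v3:inf,v4:5
step 2: dist = v0:inf,v1:9,v2:0,v3:14,v4:5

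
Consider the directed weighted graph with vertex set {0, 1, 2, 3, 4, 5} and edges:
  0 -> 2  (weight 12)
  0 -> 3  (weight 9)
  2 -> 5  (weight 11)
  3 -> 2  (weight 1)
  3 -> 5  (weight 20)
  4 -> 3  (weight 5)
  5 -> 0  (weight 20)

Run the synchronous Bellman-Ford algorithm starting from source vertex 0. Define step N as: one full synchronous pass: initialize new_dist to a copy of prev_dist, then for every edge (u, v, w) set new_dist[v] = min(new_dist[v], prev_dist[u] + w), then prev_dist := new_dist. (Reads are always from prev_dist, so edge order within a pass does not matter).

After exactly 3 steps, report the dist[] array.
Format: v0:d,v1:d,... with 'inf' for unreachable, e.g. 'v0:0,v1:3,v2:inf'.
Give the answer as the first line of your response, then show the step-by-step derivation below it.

v0:0,v1:inf,v2:10,v3:9,v4:inf,v5:21

step 1: dist = v0:0,v1:inf,v2:12,v3:9,v4:inf,v5:inf
step 2: dist = v0:0,v1:inf,v2:10,v3:9,v4:inf,v5:23
step 3: dist = v0:0,v1:inf,v2:10,v3:9,v4:inf,v5:21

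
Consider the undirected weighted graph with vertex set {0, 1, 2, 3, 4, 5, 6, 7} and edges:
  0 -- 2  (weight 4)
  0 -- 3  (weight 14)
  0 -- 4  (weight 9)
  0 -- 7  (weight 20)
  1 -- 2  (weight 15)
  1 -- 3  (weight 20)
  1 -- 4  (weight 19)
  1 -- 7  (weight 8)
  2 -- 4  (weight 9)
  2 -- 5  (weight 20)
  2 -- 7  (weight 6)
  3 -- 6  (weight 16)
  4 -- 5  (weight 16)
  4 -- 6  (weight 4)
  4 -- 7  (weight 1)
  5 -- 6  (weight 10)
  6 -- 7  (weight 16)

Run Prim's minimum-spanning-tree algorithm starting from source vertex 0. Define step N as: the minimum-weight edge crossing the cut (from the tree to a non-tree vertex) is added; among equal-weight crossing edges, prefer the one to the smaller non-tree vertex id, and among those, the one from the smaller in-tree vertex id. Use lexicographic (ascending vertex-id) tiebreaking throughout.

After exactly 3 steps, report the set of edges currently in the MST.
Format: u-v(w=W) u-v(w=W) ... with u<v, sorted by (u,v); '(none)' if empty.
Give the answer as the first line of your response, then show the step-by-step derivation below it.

0-2(w=4) 2-7(w=6) 4-7(w=1)

step 1: add edge 0-2 (w=4); MST = {0-2(w=4)}
step 2: add edge 2-7 (w=6); MST = {0-2(w=4) 2-7(w=6)}
step 3: add edge 4-7 (w=1); MST = {0-2(w=4) 2-7(w=6) 4-7(w=1)}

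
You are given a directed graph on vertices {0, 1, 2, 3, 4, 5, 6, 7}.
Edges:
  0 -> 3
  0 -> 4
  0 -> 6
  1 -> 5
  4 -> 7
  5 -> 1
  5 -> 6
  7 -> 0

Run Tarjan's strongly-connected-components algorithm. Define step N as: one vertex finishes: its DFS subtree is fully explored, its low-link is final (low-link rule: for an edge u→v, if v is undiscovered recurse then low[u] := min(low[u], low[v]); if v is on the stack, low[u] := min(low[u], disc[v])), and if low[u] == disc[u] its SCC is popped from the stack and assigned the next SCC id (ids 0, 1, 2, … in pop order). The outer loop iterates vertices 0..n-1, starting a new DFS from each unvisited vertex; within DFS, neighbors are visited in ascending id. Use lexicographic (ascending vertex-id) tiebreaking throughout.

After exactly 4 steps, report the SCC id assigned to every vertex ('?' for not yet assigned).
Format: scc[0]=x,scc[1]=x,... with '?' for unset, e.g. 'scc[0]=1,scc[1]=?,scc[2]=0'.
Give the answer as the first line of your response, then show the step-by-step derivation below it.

scc[0]=?,scc[1]=?,scc[2]=?,scc[3]=0,scc[4]=?,scc[5]=?,scc[6]=1,scc[7]=?

step 1: low=(low[0]=0,low[1]=?,low[2]=?,low[3]=1,low[4]=?,low[5]=?,low[6]=?,low[7]=?); scc=(scc[0]=?,scc[1]=?,scc[2]=?,scc[3]=0,scc[4]=?,scc[5]=?,scc[6]=?,scc[7]=?)
step 2: low=(low[0]=0,low[1]=?,low[2]=?,low[3]=1,low[4]=2,low[5]=?,low[6]=?,low[7]=0); scc=(scc[0]=?,scc[1]=?,scc[2]=?,scc[3]=0,scc[4]=?,scc[5]=?,scc[6]=?,scc[7]=?)
step 3: low=(low[0]=0,low[1]=?,low[2]=?,low[3]=1,low[4]=0,low[5]=?,low[6]=?,low[7]=0); scc=(scc[0]=?,scc[1]=?,scc[2]=?,scc[3]=0,scc[4]=?,scc[5]=?,scc[6]=?,scc[7]=?)
step 4: low=(low[0]=0,low[1]=?,low[2]=?,low[3]=1,low[4]=0,low[5]=?,low[6]=4,low[7]=0); scc=(scc[0]=?,scc[1]=?,scc[2]=?,scc[3]=0,scc[4]=?,scc[5]=?,scc[6]=1,scc[7]=?)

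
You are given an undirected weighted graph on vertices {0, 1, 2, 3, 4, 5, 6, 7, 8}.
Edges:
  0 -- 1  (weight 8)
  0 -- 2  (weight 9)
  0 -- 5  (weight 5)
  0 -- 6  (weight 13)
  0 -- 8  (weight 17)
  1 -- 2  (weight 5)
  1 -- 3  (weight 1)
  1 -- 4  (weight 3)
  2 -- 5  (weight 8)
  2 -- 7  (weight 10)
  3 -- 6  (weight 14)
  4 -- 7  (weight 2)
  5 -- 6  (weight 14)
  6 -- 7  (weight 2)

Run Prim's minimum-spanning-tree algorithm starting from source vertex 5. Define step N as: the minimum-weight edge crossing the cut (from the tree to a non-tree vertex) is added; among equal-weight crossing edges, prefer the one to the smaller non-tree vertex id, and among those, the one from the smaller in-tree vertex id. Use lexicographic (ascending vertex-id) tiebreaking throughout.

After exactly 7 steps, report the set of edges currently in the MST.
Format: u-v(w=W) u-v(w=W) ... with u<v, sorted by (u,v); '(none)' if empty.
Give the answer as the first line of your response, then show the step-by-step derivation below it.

0-1(w=8) 0-5(w=5) 1-2(w=5) 1-3(w=1) 1-4(w=3) 4-7(w=2) 6-7(w=2)

step 1: add edge 0-5 (w=5); MST = {0-5(w=5)}
step 2: add edge 0-1 (w=8); MST = {0-1(w=8) 0-5(w=5)}
step 3: add edge 1-3 (w=1); MST = {0-1(w=8) 0-5(w=5) 1-3(w=1)}
step 4: add edge 1-4 (w=3); MST = {0-1(w=8) 0-5(w=5) 1-3(w=1) 1-4(w=3)}
step 5: add edge 4-7 (w=2); MST = {0-1(w=8) 0-5(w=5) 1-3(w=1) 1-4(w=3) 4-7(w=2)}
step 6: add edge 6-7 (w=2); MST = {0-1(w=8) 0-5(w=5) 1-3(w=1) 1-4(w=3) 4-7(w=2) 6-7(w=2)}
step 7: add edge 1-2 (w=5); MST = {0-1(w=8) 0-5(w=5) 1-2(w=5) 1-3(w=1) 1-4(w=3) 4-7(w=2) 6-7(w=2)}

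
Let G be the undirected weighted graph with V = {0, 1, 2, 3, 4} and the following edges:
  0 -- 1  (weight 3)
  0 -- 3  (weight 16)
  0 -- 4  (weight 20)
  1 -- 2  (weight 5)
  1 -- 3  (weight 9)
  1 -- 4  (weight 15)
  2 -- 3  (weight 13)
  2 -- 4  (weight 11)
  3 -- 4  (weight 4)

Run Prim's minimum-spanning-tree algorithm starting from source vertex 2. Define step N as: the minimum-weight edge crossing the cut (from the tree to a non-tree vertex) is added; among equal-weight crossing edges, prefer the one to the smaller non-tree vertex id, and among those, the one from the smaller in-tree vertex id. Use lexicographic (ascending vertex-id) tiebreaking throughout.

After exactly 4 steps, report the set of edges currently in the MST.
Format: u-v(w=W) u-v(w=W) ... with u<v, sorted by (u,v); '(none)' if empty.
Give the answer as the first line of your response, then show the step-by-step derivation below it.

0-1(w=3) 1-2(w=5) 1-3(w=9) 3-4(w=4)

step 1: add edge 1-2 (w=5); MST = {1-2(w=5)}
step 2: add edge 0-1 (w=3); MST = {0-1(w=3) 1-2(w=5)}
step 3: add edge 1-3 (w=9); MST = {0-1(w=3) 1-2(w=5) 1-3(w=9)}
step 4: add edge 3-4 (w=4); MST = {0-1(w=3) 1-2(w=5) 1-3(w=9) 3-4(w=4)}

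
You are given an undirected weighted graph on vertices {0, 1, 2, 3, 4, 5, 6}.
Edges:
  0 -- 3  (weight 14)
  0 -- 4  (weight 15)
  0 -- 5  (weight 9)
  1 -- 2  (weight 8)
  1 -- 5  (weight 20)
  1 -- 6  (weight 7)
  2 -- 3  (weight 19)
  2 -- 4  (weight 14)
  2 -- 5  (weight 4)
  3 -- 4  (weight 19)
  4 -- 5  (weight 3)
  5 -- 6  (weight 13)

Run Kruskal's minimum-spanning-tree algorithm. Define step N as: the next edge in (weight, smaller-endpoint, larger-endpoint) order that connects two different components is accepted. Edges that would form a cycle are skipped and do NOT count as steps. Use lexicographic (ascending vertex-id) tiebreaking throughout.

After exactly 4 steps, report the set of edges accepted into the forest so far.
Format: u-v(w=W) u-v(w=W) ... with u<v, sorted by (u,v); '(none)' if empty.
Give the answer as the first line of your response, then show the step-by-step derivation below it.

1-2(w=8) 1-6(w=7) 2-5(w=4) 4-5(w=3)

step 1: add edge 4-5 (w=3); MST = {4-5(w=3)}
step 2: add edge 2-5 (w=4); MST = {2-5(w=4) 4-5(w=3)}
step 3: add edge 1-6 (w=7); MST = {1-6(w=7) 2-5(w=4) 4-5(w=3)}
step 4: add edge 1-2 (w=8); MST = {1-2(w=8) 1-6(w=7) 2-5(w=4) 4-5(w=3)}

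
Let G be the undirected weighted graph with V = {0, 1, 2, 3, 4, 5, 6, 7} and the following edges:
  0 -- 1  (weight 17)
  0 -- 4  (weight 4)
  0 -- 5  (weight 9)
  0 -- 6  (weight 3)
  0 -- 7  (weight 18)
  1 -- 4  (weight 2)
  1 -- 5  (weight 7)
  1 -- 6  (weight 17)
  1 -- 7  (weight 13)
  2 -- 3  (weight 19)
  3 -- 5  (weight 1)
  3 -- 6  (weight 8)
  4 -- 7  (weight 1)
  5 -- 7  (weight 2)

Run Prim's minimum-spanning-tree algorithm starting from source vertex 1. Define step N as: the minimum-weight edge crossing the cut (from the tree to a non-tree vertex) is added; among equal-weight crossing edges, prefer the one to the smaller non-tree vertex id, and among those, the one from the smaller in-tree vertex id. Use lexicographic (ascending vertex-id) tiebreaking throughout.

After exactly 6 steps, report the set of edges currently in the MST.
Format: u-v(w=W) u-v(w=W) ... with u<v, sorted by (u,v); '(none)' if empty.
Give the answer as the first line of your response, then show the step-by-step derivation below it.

0-4(w=4) 0-6(w=3) 1-4(w=2) 3-5(w=1) 4-7(w=1) 5-7(w=2)

step 1: add edge 1-4 (w=2); MST = {1-4(w=2)}
step 2: add edge 4-7 (w=1); MST = {1-4(w=2) 4-7(w=1)}
step 3: add edge 5-7 (w=2); MST = {1-4(w=2) 4-7(w=1) 5-7(w=2)}
step 4: add edge 3-5 (w=1); MST = {1-4(w=2) 3-5(w=1) 4-7(w=1) 5-7(w=2)}
step 5: add edge 0-4 (w=4); MST = {0-4(w=4) 1-4(w=2) 3-5(w=1) 4-7(w=1) 5-7(w=2)}
step 6: add edge 0-6 (w=3); MST = {0-4(w=4) 0-6(w=3) 1-4(w=2) 3-5(w=1) 4-7(w=1) 5-7(w=2)}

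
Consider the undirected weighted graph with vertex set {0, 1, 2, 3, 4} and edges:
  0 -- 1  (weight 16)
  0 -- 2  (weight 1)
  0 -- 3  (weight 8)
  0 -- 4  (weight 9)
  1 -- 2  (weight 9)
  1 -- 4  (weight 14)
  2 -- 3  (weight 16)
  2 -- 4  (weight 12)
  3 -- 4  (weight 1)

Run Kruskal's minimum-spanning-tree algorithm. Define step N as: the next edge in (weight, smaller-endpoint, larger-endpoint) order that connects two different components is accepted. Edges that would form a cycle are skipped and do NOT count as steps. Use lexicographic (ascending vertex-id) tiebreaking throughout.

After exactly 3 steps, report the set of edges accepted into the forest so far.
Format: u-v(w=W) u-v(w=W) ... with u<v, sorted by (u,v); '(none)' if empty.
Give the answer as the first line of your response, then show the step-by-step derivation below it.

0-2(w=1) 0-3(w=8) 3-4(w=1)

step 1: add edge 0-2 (w=1); MST = {0-2(w=1)}
step 2: add edge 3-4 (w=1); MST = {0-2(w=1) 3-4(w=1)}
step 3: add edge 0-3 (w=8); MST = {0-2(w=1) 0-3(w=8) 3-4(w=1)}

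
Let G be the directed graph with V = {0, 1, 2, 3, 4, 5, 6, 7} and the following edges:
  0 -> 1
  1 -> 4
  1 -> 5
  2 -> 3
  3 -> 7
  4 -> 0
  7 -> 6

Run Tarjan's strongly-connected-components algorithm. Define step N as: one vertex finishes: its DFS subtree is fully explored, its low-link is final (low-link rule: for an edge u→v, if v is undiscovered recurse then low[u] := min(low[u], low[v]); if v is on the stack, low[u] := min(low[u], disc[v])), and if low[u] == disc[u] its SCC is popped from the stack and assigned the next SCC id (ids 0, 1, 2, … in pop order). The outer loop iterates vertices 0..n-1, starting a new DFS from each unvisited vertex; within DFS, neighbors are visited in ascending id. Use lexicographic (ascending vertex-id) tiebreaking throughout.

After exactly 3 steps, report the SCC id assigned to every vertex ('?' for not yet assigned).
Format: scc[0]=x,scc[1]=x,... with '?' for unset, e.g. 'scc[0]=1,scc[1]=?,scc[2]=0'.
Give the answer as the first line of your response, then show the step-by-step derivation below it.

scc[0]=?,scc[1]=?,scc[2]=?,scc[3]=?,scc[4]=?,scc[5]=0,scc[6]=?,scc[7]=?

step 1: low=(low[0]=0,low[1]=1,low[2]=?,low[3]=?,low[4]=0,low[5]=?,low[6]=?,low[7]=?); scc=(scc[0]=?,scc[1]=?,scc[2]=?,scc[3]=?,scc[4]=?,scc[5]=?,scc[6]=?,scc[7]=?)
step 2: low=(low[0]=0,low[1]=0,low[2]=?,low[3]=?,low[4]=0,low[5]=3,low[6]=?,low[7]=?); scc=(scc[0]=?,scc[1]=?,scc[2]=?,scc[3]=?,scc[4]=?,scc[5]=0,scc[6]=?,scc[7]=?)
step 3: low=(low[0]=0,low[1]=0,low[2]=?,low[3]=?,low[4]=0,low[5]=3,low[6]=?,low[7]=?); scc=(scc[0]=?,scc[1]=?,scc[2]=?,scc[3]=?,scc[4]=?,scc[5]=0,scc[6]=?,scc[7]=?)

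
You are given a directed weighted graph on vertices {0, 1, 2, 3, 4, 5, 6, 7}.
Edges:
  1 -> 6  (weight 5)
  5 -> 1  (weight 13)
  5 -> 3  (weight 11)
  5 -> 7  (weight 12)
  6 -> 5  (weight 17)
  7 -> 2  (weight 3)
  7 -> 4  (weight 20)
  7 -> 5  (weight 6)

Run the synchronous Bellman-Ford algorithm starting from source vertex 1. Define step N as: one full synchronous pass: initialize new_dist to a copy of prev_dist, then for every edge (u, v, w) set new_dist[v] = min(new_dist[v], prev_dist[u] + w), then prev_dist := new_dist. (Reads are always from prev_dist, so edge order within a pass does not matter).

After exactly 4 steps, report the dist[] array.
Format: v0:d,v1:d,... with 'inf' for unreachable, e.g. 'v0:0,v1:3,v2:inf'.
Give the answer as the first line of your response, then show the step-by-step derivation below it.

v0:inf,v1:0,v2:37,v3:33,v4:54,v5:22,v6:5,v7:34

step 1: dist = v0:inf,v1:0,v2:inf,v3:inf,v4:inf,v5:inf,v6:5,v7:inf
step 2: dist = v0:inf,v1:0,v2:inf,v3:inf,v4:inf,v5:22,v6:5,v7:inf
step 3: dist = v0:inf,v1:0,v2:inf,v3:33,v4:inf,v5:22,v6:5,v7:34
step 4: dist = v0:inf,v1:0,v2:37,v3:33,v4:54,v5:22,v6:5,v7:34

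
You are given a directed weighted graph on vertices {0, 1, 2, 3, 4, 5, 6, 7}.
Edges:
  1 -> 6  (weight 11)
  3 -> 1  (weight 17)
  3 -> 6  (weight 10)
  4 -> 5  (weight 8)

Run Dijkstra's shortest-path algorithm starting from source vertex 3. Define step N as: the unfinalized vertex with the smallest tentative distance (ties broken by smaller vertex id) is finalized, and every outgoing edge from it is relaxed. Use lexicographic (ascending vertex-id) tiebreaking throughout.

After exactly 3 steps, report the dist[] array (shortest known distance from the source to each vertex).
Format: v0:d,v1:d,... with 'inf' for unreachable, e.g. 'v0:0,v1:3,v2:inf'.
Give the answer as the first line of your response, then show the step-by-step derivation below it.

v0:inf,v1:17,v2:inf,v3:0,v4:inf,v5:inf,v6:10,v7:inf

step 1: dist = v0:inf,v1:17,v2:inf,v3:0,v4:inf,v5:inf,v6:10,v7:inf
step 2: dist = v0:inf,v1:17,v2:inf,v3:0,v4:inf,v5:inf,v6:10,v7:inf
step 3: dist = v0:inf,v1:17,v2:inf,v3:0,v4:inf,v5:inf,v6:10,v7:inf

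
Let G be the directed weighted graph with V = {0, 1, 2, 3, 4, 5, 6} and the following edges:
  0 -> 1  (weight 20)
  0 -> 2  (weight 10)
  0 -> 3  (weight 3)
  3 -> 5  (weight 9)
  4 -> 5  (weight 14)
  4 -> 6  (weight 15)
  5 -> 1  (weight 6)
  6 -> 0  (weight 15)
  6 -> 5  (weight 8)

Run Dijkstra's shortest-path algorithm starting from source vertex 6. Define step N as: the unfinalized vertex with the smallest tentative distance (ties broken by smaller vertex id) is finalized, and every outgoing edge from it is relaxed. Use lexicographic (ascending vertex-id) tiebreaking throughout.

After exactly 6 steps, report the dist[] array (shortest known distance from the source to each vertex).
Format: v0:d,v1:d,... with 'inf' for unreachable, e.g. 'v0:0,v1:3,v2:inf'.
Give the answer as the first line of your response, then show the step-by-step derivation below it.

v0:15,v1:14,v2:25,v3:18,v4:inf,v5:8,v6:0

step 1: dist = v0:15,v1:inf,v2:inf,v3:inf,v4:inf,v5:8,v6:0
step 2: dist = v0:15,v1:14,v2:inf,v3:inf,v4:inf,v5:8,v6:0
step 3: dist = v0:15,v1:14,v2:inf,v3:inf,v4:inf,v5:8,v6:0
step 4: dist = v0:15,v1:14,v2:25,v3:18,v4:inf,v5:8,v6:0
step 5: dist = v0:15,v1:14,v2:25,v3:18,v4:inf,v5:8,v6:0
step 6: dist = v0:15,v1:14,v2:25,v3:18,v4:inf,v5:8,v6:0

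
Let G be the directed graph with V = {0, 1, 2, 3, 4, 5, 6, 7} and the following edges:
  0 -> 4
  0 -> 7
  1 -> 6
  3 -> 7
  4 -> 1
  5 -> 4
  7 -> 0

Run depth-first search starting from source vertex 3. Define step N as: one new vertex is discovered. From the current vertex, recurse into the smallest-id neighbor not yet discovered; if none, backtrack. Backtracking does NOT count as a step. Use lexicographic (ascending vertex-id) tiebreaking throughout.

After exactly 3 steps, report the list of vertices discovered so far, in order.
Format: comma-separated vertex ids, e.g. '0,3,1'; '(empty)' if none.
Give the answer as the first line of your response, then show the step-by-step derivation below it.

3,7,0

step 1: discover 3; path=3; order=3
step 2: discover 7; path=3>7; order=3,7
step 3: discover 0; path=3>7>0; order=3,7,0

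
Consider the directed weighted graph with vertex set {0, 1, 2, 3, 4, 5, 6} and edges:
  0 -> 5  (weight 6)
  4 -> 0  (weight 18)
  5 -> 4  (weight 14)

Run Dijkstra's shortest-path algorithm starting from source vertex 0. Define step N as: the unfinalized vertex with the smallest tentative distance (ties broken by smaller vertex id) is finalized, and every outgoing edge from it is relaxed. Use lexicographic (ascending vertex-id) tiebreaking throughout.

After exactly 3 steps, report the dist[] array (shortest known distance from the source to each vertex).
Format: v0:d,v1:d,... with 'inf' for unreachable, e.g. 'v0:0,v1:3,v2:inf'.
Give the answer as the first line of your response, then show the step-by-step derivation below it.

v0:0,v1:inf,v2:inf,v3:inf,v4:20,v5:6,v6:inf

step 1: dist = v0:0,v1:inf,v2:inf,v3:inf,v4:inf,v5:6,v6:inf
step 2: dist = v0:0,v1:inf,v2:inf,v3:inf,v4:20,v5:6,v6:inf
step 3: dist = v0:0,v1:inf,v2:inf,v3:inf,v4:20,v5:6,v6:inf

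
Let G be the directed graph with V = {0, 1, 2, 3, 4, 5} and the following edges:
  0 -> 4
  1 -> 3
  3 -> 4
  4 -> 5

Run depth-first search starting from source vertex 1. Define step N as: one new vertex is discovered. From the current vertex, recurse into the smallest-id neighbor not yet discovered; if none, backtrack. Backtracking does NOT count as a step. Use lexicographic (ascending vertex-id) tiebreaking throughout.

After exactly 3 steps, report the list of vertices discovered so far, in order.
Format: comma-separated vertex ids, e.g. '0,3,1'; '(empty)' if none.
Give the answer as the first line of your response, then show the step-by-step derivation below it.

1,3,4

step 1: discover 1; path=1; order=1
step 2: discover 3; path=1>3; order=1,3
step 3: discover 4; path=1>3>4; order=1,3,4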